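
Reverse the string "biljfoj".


Input: biljfoj
Reading characters right to left:
  Position 6: 'j'
  Position 5: 'o'
  Position 4: 'f'
  Position 3: 'j'
  Position 2: 'l'
  Position 1: 'i'
  Position 0: 'b'
Reversed: jofjlib

jofjlib


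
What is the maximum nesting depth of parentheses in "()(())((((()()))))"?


Input: "()(())((((()()))))"
Tracking depth:
  Position 0 '(': depth becomes 1
  Position 1 ')': depth becomes 0
  Position 2 '(': depth becomes 1
  Position 3 '(': depth becomes 2
  Position 4 ')': depth becomes 1
  Position 5 ')': depth becomes 0
  Position 6 '(': depth becomes 1
  Position 7 '(': depth becomes 2
  Position 8 '(': depth becomes 3
  Position 9 '(': depth becomes 4
  Position 10 '(': depth becomes 5
  Position 11 ')': depth becomes 4
  Position 12 '(': depth becomes 5
  Position 13 ')': depth becomes 4
  Position 14 ')': depth becomes 3
  Position 15 ')': depth becomes 2
  Position 16 ')': depth becomes 1
  Position 17 ')': depth becomes 0
Maximum depth reached: 5

5


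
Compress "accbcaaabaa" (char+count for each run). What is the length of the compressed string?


Input: accbcaaabaa
Runs:
  'a' x 1 => "a1"
  'c' x 2 => "c2"
  'b' x 1 => "b1"
  'c' x 1 => "c1"
  'a' x 3 => "a3"
  'b' x 1 => "b1"
  'a' x 2 => "a2"
Compressed: "a1c2b1c1a3b1a2"
Compressed length: 14

14


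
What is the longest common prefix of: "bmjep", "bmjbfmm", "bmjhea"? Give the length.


Words: bmjep, bmjbfmm, bmjhea
  Position 0: all 'b' => match
  Position 1: all 'm' => match
  Position 2: all 'j' => match
  Position 3: ('e', 'b', 'h') => mismatch, stop
LCP = "bmj" (length 3)

3


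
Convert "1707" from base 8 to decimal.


Input: "1707" in base 8
Positional expansion:
  Digit '1' (value 1) x 8^3 = 512
  Digit '7' (value 7) x 8^2 = 448
  Digit '0' (value 0) x 8^1 = 0
  Digit '7' (value 7) x 8^0 = 7
Sum = 967

967


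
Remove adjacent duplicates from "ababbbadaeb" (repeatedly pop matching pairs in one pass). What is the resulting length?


Input: ababbbadaeb
Stack-based adjacent duplicate removal:
  Read 'a': push. Stack: a
  Read 'b': push. Stack: ab
  Read 'a': push. Stack: aba
  Read 'b': push. Stack: abab
  Read 'b': matches stack top 'b' => pop. Stack: aba
  Read 'b': push. Stack: abab
  Read 'a': push. Stack: ababa
  Read 'd': push. Stack: ababad
  Read 'a': push. Stack: ababada
  Read 'e': push. Stack: ababadae
  Read 'b': push. Stack: ababadaeb
Final stack: "ababadaeb" (length 9)

9


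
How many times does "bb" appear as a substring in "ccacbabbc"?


Searching for "bb" in "ccacbabbc"
Scanning each position:
  Position 0: "cc" => no
  Position 1: "ca" => no
  Position 2: "ac" => no
  Position 3: "cb" => no
  Position 4: "ba" => no
  Position 5: "ab" => no
  Position 6: "bb" => MATCH
  Position 7: "bc" => no
Total occurrences: 1

1


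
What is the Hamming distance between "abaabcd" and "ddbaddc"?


Comparing "abaabcd" and "ddbaddc" position by position:
  Position 0: 'a' vs 'd' => differ
  Position 1: 'b' vs 'd' => differ
  Position 2: 'a' vs 'b' => differ
  Position 3: 'a' vs 'a' => same
  Position 4: 'b' vs 'd' => differ
  Position 5: 'c' vs 'd' => differ
  Position 6: 'd' vs 'c' => differ
Total differences (Hamming distance): 6

6


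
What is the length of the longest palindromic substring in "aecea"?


Input: "aecea"
Checking substrings for palindromes:
  [0:5] "aecea" (len 5) => palindrome
  [1:4] "ece" (len 3) => palindrome
Longest palindromic substring: "aecea" with length 5

5


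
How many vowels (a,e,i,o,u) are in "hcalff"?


Input: hcalff
Checking each character:
  'h' at position 0: consonant
  'c' at position 1: consonant
  'a' at position 2: vowel (running total: 1)
  'l' at position 3: consonant
  'f' at position 4: consonant
  'f' at position 5: consonant
Total vowels: 1

1


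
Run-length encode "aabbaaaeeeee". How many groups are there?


Input: aabbaaaeeeee
Scanning for consecutive runs:
  Group 1: 'a' x 2 (positions 0-1)
  Group 2: 'b' x 2 (positions 2-3)
  Group 3: 'a' x 3 (positions 4-6)
  Group 4: 'e' x 5 (positions 7-11)
Total groups: 4

4


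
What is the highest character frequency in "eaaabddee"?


Input: eaaabddee
Character counts:
  'a': 3
  'b': 1
  'd': 2
  'e': 3
Maximum frequency: 3

3


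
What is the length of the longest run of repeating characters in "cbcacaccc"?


Input: "cbcacaccc"
Scanning for longest run:
  Position 1 ('b'): new char, reset run to 1
  Position 2 ('c'): new char, reset run to 1
  Position 3 ('a'): new char, reset run to 1
  Position 4 ('c'): new char, reset run to 1
  Position 5 ('a'): new char, reset run to 1
  Position 6 ('c'): new char, reset run to 1
  Position 7 ('c'): continues run of 'c', length=2
  Position 8 ('c'): continues run of 'c', length=3
Longest run: 'c' with length 3

3


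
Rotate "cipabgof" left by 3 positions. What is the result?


Input: "cipabgof", rotate left by 3
First 3 characters: "cip"
Remaining characters: "abgof"
Concatenate remaining + first: "abgof" + "cip" = "abgofcip"

abgofcip


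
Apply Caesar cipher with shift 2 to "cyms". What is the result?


Caesar cipher: shift "cyms" by 2
  'c' (pos 2) + 2 = pos 4 = 'e'
  'y' (pos 24) + 2 = pos 0 = 'a'
  'm' (pos 12) + 2 = pos 14 = 'o'
  's' (pos 18) + 2 = pos 20 = 'u'
Result: eaou

eaou


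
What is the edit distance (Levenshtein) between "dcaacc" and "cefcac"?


Computing edit distance: "dcaacc" -> "cefcac"
DP table:
           c    e    f    c    a    c
      0    1    2    3    4    5    6
  d   1    1    2    3    4    5    6
  c   2    1    2    3    3    4    5
  a   3    2    2    3    4    3    4
  a   4    3    3    3    4    4    4
  c   5    4    4    4    3    4    4
  c   6    5    5    5    4    4    4
Edit distance = dp[6][6] = 4

4


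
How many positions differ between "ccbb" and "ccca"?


Comparing "ccbb" and "ccca" position by position:
  Position 0: 'c' vs 'c' => same
  Position 1: 'c' vs 'c' => same
  Position 2: 'b' vs 'c' => DIFFER
  Position 3: 'b' vs 'a' => DIFFER
Positions that differ: 2

2


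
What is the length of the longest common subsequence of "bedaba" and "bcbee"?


LCS of "bedaba" and "bcbee"
DP table:
           b    c    b    e    e
      0    0    0    0    0    0
  b   0    1    1    1    1    1
  e   0    1    1    1    2    2
  d   0    1    1    1    2    2
  a   0    1    1    1    2    2
  b   0    1    1    2    2    2
  a   0    1    1    2    2    2
LCS length = dp[6][5] = 2

2


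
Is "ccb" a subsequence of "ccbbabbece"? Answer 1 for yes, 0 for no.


Check if "ccb" is a subsequence of "ccbbabbece"
Greedy scan:
  Position 0 ('c'): matches sub[0] = 'c'
  Position 1 ('c'): matches sub[1] = 'c'
  Position 2 ('b'): matches sub[2] = 'b'
  Position 3 ('b'): no match needed
  Position 4 ('a'): no match needed
  Position 5 ('b'): no match needed
  Position 6 ('b'): no match needed
  Position 7 ('e'): no match needed
  Position 8 ('c'): no match needed
  Position 9 ('e'): no match needed
All 3 characters matched => is a subsequence

1


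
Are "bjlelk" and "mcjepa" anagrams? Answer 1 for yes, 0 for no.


Strings: "bjlelk", "mcjepa"
Sorted first:  bejkll
Sorted second: acejmp
Differ at position 0: 'b' vs 'a' => not anagrams

0


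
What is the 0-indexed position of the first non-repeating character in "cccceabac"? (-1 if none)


Input: cccceabac
Character frequencies:
  'a': 2
  'b': 1
  'c': 5
  'e': 1
Scanning left to right for freq == 1:
  Position 0 ('c'): freq=5, skip
  Position 1 ('c'): freq=5, skip
  Position 2 ('c'): freq=5, skip
  Position 3 ('c'): freq=5, skip
  Position 4 ('e'): unique! => answer = 4

4


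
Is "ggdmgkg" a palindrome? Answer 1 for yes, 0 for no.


Input: ggdmgkg
Reversed: gkgmdgg
  Compare pos 0 ('g') with pos 6 ('g'): match
  Compare pos 1 ('g') with pos 5 ('k'): MISMATCH
  Compare pos 2 ('d') with pos 4 ('g'): MISMATCH
Result: not a palindrome

0


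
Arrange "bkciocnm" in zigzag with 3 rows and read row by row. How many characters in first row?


Zigzag "bkciocnm" into 3 rows:
Placing characters:
  'b' => row 0
  'k' => row 1
  'c' => row 2
  'i' => row 1
  'o' => row 0
  'c' => row 1
  'n' => row 2
  'm' => row 1
Rows:
  Row 0: "bo"
  Row 1: "kicm"
  Row 2: "cn"
First row length: 2

2


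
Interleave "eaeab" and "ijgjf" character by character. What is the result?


Interleaving "eaeab" and "ijgjf":
  Position 0: 'e' from first, 'i' from second => "ei"
  Position 1: 'a' from first, 'j' from second => "aj"
  Position 2: 'e' from first, 'g' from second => "eg"
  Position 3: 'a' from first, 'j' from second => "aj"
  Position 4: 'b' from first, 'f' from second => "bf"
Result: eiajegajbf

eiajegajbf


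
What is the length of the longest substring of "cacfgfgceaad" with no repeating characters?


Input: "cacfgfgceaad"
Sliding window (track last position of each char):
  Position 0 ('c'): window [0,0] length 1 -- new best
  Position 1 ('a'): window [0,1] length 2 -- new best
  Position 2 ('c'): repeat (last at 0), move window start to 1
  Position 2 ('c'): window [1,2] length 2
  Position 3 ('f'): window [1,3] length 3 -- new best
  Position 4 ('g'): window [1,4] length 4 -- new best
  Position 5 ('f'): repeat (last at 3), move window start to 4
  Position 5 ('f'): window [4,5] length 2
  Position 6 ('g'): repeat (last at 4), move window start to 5
  Position 6 ('g'): window [5,6] length 2
  Position 7 ('c'): window [5,7] length 3
  Position 8 ('e'): window [5,8] length 4
  Position 9 ('a'): window [5,9] length 5 -- new best
  Position 10 ('a'): repeat (last at 9), move window start to 10
  Position 10 ('a'): window [10,10] length 1
  Position 11 ('d'): window [10,11] length 2
Longest substring with no repeats: "fgcea" with length 5

5


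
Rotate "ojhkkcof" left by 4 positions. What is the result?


Input: "ojhkkcof", rotate left by 4
First 4 characters: "ojhk"
Remaining characters: "kcof"
Concatenate remaining + first: "kcof" + "ojhk" = "kcofojhk"

kcofojhk


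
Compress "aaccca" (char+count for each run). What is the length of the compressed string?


Input: aaccca
Runs:
  'a' x 2 => "a2"
  'c' x 3 => "c3"
  'a' x 1 => "a1"
Compressed: "a2c3a1"
Compressed length: 6

6


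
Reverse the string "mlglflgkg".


Input: mlglflgkg
Reading characters right to left:
  Position 8: 'g'
  Position 7: 'k'
  Position 6: 'g'
  Position 5: 'l'
  Position 4: 'f'
  Position 3: 'l'
  Position 2: 'g'
  Position 1: 'l'
  Position 0: 'm'
Reversed: gkglflglm

gkglflglm


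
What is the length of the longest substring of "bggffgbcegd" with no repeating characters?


Input: "bggffgbcegd"
Sliding window (track last position of each char):
  Position 0 ('b'): window [0,0] length 1 -- new best
  Position 1 ('g'): window [0,1] length 2 -- new best
  Position 2 ('g'): repeat (last at 1), move window start to 2
  Position 2 ('g'): window [2,2] length 1
  Position 3 ('f'): window [2,3] length 2
  Position 4 ('f'): repeat (last at 3), move window start to 4
  Position 4 ('f'): window [4,4] length 1
  Position 5 ('g'): window [4,5] length 2
  Position 6 ('b'): window [4,6] length 3 -- new best
  Position 7 ('c'): window [4,7] length 4 -- new best
  Position 8 ('e'): window [4,8] length 5 -- new best
  Position 9 ('g'): repeat (last at 5), move window start to 6
  Position 9 ('g'): window [6,9] length 4
  Position 10 ('d'): window [6,10] length 5
Longest substring with no repeats: "fgbce" with length 5

5


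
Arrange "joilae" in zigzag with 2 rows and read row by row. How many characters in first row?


Zigzag "joilae" into 2 rows:
Placing characters:
  'j' => row 0
  'o' => row 1
  'i' => row 0
  'l' => row 1
  'a' => row 0
  'e' => row 1
Rows:
  Row 0: "jia"
  Row 1: "ole"
First row length: 3

3


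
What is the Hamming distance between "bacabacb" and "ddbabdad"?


Comparing "bacabacb" and "ddbabdad" position by position:
  Position 0: 'b' vs 'd' => differ
  Position 1: 'a' vs 'd' => differ
  Position 2: 'c' vs 'b' => differ
  Position 3: 'a' vs 'a' => same
  Position 4: 'b' vs 'b' => same
  Position 5: 'a' vs 'd' => differ
  Position 6: 'c' vs 'a' => differ
  Position 7: 'b' vs 'd' => differ
Total differences (Hamming distance): 6

6


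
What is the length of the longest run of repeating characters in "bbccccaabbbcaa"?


Input: "bbccccaabbbcaa"
Scanning for longest run:
  Position 1 ('b'): continues run of 'b', length=2
  Position 2 ('c'): new char, reset run to 1
  Position 3 ('c'): continues run of 'c', length=2
  Position 4 ('c'): continues run of 'c', length=3
  Position 5 ('c'): continues run of 'c', length=4
  Position 6 ('a'): new char, reset run to 1
  Position 7 ('a'): continues run of 'a', length=2
  Position 8 ('b'): new char, reset run to 1
  Position 9 ('b'): continues run of 'b', length=2
  Position 10 ('b'): continues run of 'b', length=3
  Position 11 ('c'): new char, reset run to 1
  Position 12 ('a'): new char, reset run to 1
  Position 13 ('a'): continues run of 'a', length=2
Longest run: 'c' with length 4

4


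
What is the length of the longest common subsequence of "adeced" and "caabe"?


LCS of "adeced" and "caabe"
DP table:
           c    a    a    b    e
      0    0    0    0    0    0
  a   0    0    1    1    1    1
  d   0    0    1    1    1    1
  e   0    0    1    1    1    2
  c   0    1    1    1    1    2
  e   0    1    1    1    1    2
  d   0    1    1    1    1    2
LCS length = dp[6][5] = 2

2


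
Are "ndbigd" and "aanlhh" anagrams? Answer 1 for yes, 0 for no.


Strings: "ndbigd", "aanlhh"
Sorted first:  bddgin
Sorted second: aahhln
Differ at position 0: 'b' vs 'a' => not anagrams

0


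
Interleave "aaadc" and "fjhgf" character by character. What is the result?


Interleaving "aaadc" and "fjhgf":
  Position 0: 'a' from first, 'f' from second => "af"
  Position 1: 'a' from first, 'j' from second => "aj"
  Position 2: 'a' from first, 'h' from second => "ah"
  Position 3: 'd' from first, 'g' from second => "dg"
  Position 4: 'c' from first, 'f' from second => "cf"
Result: afajahdgcf

afajahdgcf


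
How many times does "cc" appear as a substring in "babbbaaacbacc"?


Searching for "cc" in "babbbaaacbacc"
Scanning each position:
  Position 0: "ba" => no
  Position 1: "ab" => no
  Position 2: "bb" => no
  Position 3: "bb" => no
  Position 4: "ba" => no
  Position 5: "aa" => no
  Position 6: "aa" => no
  Position 7: "ac" => no
  Position 8: "cb" => no
  Position 9: "ba" => no
  Position 10: "ac" => no
  Position 11: "cc" => MATCH
Total occurrences: 1

1


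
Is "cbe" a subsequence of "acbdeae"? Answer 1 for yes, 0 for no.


Check if "cbe" is a subsequence of "acbdeae"
Greedy scan:
  Position 0 ('a'): no match needed
  Position 1 ('c'): matches sub[0] = 'c'
  Position 2 ('b'): matches sub[1] = 'b'
  Position 3 ('d'): no match needed
  Position 4 ('e'): matches sub[2] = 'e'
  Position 5 ('a'): no match needed
  Position 6 ('e'): no match needed
All 3 characters matched => is a subsequence

1


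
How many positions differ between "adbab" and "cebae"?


Comparing "adbab" and "cebae" position by position:
  Position 0: 'a' vs 'c' => DIFFER
  Position 1: 'd' vs 'e' => DIFFER
  Position 2: 'b' vs 'b' => same
  Position 3: 'a' vs 'a' => same
  Position 4: 'b' vs 'e' => DIFFER
Positions that differ: 3

3


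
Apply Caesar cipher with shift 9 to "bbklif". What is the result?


Caesar cipher: shift "bbklif" by 9
  'b' (pos 1) + 9 = pos 10 = 'k'
  'b' (pos 1) + 9 = pos 10 = 'k'
  'k' (pos 10) + 9 = pos 19 = 't'
  'l' (pos 11) + 9 = pos 20 = 'u'
  'i' (pos 8) + 9 = pos 17 = 'r'
  'f' (pos 5) + 9 = pos 14 = 'o'
Result: kkturo

kkturo


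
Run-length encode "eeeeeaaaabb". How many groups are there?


Input: eeeeeaaaabb
Scanning for consecutive runs:
  Group 1: 'e' x 5 (positions 0-4)
  Group 2: 'a' x 4 (positions 5-8)
  Group 3: 'b' x 2 (positions 9-10)
Total groups: 3

3


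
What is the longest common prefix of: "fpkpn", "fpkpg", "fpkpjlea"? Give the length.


Words: fpkpn, fpkpg, fpkpjlea
  Position 0: all 'f' => match
  Position 1: all 'p' => match
  Position 2: all 'k' => match
  Position 3: all 'p' => match
  Position 4: ('n', 'g', 'j') => mismatch, stop
LCP = "fpkp" (length 4)

4


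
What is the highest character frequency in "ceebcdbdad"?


Input: ceebcdbdad
Character counts:
  'a': 1
  'b': 2
  'c': 2
  'd': 3
  'e': 2
Maximum frequency: 3

3


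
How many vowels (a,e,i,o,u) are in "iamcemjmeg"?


Input: iamcemjmeg
Checking each character:
  'i' at position 0: vowel (running total: 1)
  'a' at position 1: vowel (running total: 2)
  'm' at position 2: consonant
  'c' at position 3: consonant
  'e' at position 4: vowel (running total: 3)
  'm' at position 5: consonant
  'j' at position 6: consonant
  'm' at position 7: consonant
  'e' at position 8: vowel (running total: 4)
  'g' at position 9: consonant
Total vowels: 4

4


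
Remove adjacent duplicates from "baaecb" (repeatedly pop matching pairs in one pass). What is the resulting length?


Input: baaecb
Stack-based adjacent duplicate removal:
  Read 'b': push. Stack: b
  Read 'a': push. Stack: ba
  Read 'a': matches stack top 'a' => pop. Stack: b
  Read 'e': push. Stack: be
  Read 'c': push. Stack: bec
  Read 'b': push. Stack: becb
Final stack: "becb" (length 4)

4


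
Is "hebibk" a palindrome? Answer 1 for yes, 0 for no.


Input: hebibk
Reversed: kbibeh
  Compare pos 0 ('h') with pos 5 ('k'): MISMATCH
  Compare pos 1 ('e') with pos 4 ('b'): MISMATCH
  Compare pos 2 ('b') with pos 3 ('i'): MISMATCH
Result: not a palindrome

0


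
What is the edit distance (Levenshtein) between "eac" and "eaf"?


Computing edit distance: "eac" -> "eaf"
DP table:
           e    a    f
      0    1    2    3
  e   1    0    1    2
  a   2    1    0    1
  c   3    2    1    1
Edit distance = dp[3][3] = 1

1


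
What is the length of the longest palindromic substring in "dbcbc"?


Input: "dbcbc"
Checking substrings for palindromes:
  [1:4] "bcb" (len 3) => palindrome
  [2:5] "cbc" (len 3) => palindrome
Longest palindromic substring: "bcb" with length 3

3


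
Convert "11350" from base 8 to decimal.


Input: "11350" in base 8
Positional expansion:
  Digit '1' (value 1) x 8^4 = 4096
  Digit '1' (value 1) x 8^3 = 512
  Digit '3' (value 3) x 8^2 = 192
  Digit '5' (value 5) x 8^1 = 40
  Digit '0' (value 0) x 8^0 = 0
Sum = 4840

4840


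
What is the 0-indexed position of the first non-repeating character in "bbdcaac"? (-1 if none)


Input: bbdcaac
Character frequencies:
  'a': 2
  'b': 2
  'c': 2
  'd': 1
Scanning left to right for freq == 1:
  Position 0 ('b'): freq=2, skip
  Position 1 ('b'): freq=2, skip
  Position 2 ('d'): unique! => answer = 2

2


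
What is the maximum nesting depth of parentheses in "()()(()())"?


Input: "()()(()())"
Tracking depth:
  Position 0 '(': depth becomes 1
  Position 1 ')': depth becomes 0
  Position 2 '(': depth becomes 1
  Position 3 ')': depth becomes 0
  Position 4 '(': depth becomes 1
  Position 5 '(': depth becomes 2
  Position 6 ')': depth becomes 1
  Position 7 '(': depth becomes 2
  Position 8 ')': depth becomes 1
  Position 9 ')': depth becomes 0
Maximum depth reached: 2

2


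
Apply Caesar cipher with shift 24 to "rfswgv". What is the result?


Caesar cipher: shift "rfswgv" by 24
  'r' (pos 17) + 24 = pos 15 = 'p'
  'f' (pos 5) + 24 = pos 3 = 'd'
  's' (pos 18) + 24 = pos 16 = 'q'
  'w' (pos 22) + 24 = pos 20 = 'u'
  'g' (pos 6) + 24 = pos 4 = 'e'
  'v' (pos 21) + 24 = pos 19 = 't'
Result: pdquet

pdquet


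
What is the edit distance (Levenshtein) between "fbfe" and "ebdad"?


Computing edit distance: "fbfe" -> "ebdad"
DP table:
           e    b    d    a    d
      0    1    2    3    4    5
  f   1    1    2    3    4    5
  b   2    2    1    2    3    4
  f   3    3    2    2    3    4
  e   4    3    3    3    3    4
Edit distance = dp[4][5] = 4

4


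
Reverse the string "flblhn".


Input: flblhn
Reading characters right to left:
  Position 5: 'n'
  Position 4: 'h'
  Position 3: 'l'
  Position 2: 'b'
  Position 1: 'l'
  Position 0: 'f'
Reversed: nhlblf

nhlblf


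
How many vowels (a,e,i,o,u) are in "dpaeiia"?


Input: dpaeiia
Checking each character:
  'd' at position 0: consonant
  'p' at position 1: consonant
  'a' at position 2: vowel (running total: 1)
  'e' at position 3: vowel (running total: 2)
  'i' at position 4: vowel (running total: 3)
  'i' at position 5: vowel (running total: 4)
  'a' at position 6: vowel (running total: 5)
Total vowels: 5

5


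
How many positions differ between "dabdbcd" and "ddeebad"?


Comparing "dabdbcd" and "ddeebad" position by position:
  Position 0: 'd' vs 'd' => same
  Position 1: 'a' vs 'd' => DIFFER
  Position 2: 'b' vs 'e' => DIFFER
  Position 3: 'd' vs 'e' => DIFFER
  Position 4: 'b' vs 'b' => same
  Position 5: 'c' vs 'a' => DIFFER
  Position 6: 'd' vs 'd' => same
Positions that differ: 4

4


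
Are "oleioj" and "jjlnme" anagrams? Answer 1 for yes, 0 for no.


Strings: "oleioj", "jjlnme"
Sorted first:  eijloo
Sorted second: ejjlmn
Differ at position 1: 'i' vs 'j' => not anagrams

0


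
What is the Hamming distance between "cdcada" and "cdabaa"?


Comparing "cdcada" and "cdabaa" position by position:
  Position 0: 'c' vs 'c' => same
  Position 1: 'd' vs 'd' => same
  Position 2: 'c' vs 'a' => differ
  Position 3: 'a' vs 'b' => differ
  Position 4: 'd' vs 'a' => differ
  Position 5: 'a' vs 'a' => same
Total differences (Hamming distance): 3

3


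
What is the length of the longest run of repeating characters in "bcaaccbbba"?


Input: "bcaaccbbba"
Scanning for longest run:
  Position 1 ('c'): new char, reset run to 1
  Position 2 ('a'): new char, reset run to 1
  Position 3 ('a'): continues run of 'a', length=2
  Position 4 ('c'): new char, reset run to 1
  Position 5 ('c'): continues run of 'c', length=2
  Position 6 ('b'): new char, reset run to 1
  Position 7 ('b'): continues run of 'b', length=2
  Position 8 ('b'): continues run of 'b', length=3
  Position 9 ('a'): new char, reset run to 1
Longest run: 'b' with length 3

3


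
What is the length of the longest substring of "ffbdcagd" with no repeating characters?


Input: "ffbdcagd"
Sliding window (track last position of each char):
  Position 0 ('f'): window [0,0] length 1 -- new best
  Position 1 ('f'): repeat (last at 0), move window start to 1
  Position 1 ('f'): window [1,1] length 1
  Position 2 ('b'): window [1,2] length 2 -- new best
  Position 3 ('d'): window [1,3] length 3 -- new best
  Position 4 ('c'): window [1,4] length 4 -- new best
  Position 5 ('a'): window [1,5] length 5 -- new best
  Position 6 ('g'): window [1,6] length 6 -- new best
  Position 7 ('d'): repeat (last at 3), move window start to 4
  Position 7 ('d'): window [4,7] length 4
Longest substring with no repeats: "fbdcag" with length 6

6


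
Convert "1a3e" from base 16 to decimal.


Input: "1a3e" in base 16
Positional expansion:
  Digit '1' (value 1) x 16^3 = 4096
  Digit 'a' (value 10) x 16^2 = 2560
  Digit '3' (value 3) x 16^1 = 48
  Digit 'e' (value 14) x 16^0 = 14
Sum = 6718

6718


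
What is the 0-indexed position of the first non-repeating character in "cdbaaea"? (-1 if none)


Input: cdbaaea
Character frequencies:
  'a': 3
  'b': 1
  'c': 1
  'd': 1
  'e': 1
Scanning left to right for freq == 1:
  Position 0 ('c'): unique! => answer = 0

0


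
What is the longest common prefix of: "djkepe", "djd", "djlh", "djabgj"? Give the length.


Words: djkepe, djd, djlh, djabgj
  Position 0: all 'd' => match
  Position 1: all 'j' => match
  Position 2: ('k', 'd', 'l', 'a') => mismatch, stop
LCP = "dj" (length 2)

2


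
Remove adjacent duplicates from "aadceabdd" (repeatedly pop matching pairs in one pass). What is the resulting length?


Input: aadceabdd
Stack-based adjacent duplicate removal:
  Read 'a': push. Stack: a
  Read 'a': matches stack top 'a' => pop. Stack: (empty)
  Read 'd': push. Stack: d
  Read 'c': push. Stack: dc
  Read 'e': push. Stack: dce
  Read 'a': push. Stack: dcea
  Read 'b': push. Stack: dceab
  Read 'd': push. Stack: dceabd
  Read 'd': matches stack top 'd' => pop. Stack: dceab
Final stack: "dceab" (length 5)

5


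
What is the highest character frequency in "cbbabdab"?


Input: cbbabdab
Character counts:
  'a': 2
  'b': 4
  'c': 1
  'd': 1
Maximum frequency: 4

4


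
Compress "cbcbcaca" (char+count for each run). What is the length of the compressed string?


Input: cbcbcaca
Runs:
  'c' x 1 => "c1"
  'b' x 1 => "b1"
  'c' x 1 => "c1"
  'b' x 1 => "b1"
  'c' x 1 => "c1"
  'a' x 1 => "a1"
  'c' x 1 => "c1"
  'a' x 1 => "a1"
Compressed: "c1b1c1b1c1a1c1a1"
Compressed length: 16

16


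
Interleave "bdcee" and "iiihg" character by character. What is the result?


Interleaving "bdcee" and "iiihg":
  Position 0: 'b' from first, 'i' from second => "bi"
  Position 1: 'd' from first, 'i' from second => "di"
  Position 2: 'c' from first, 'i' from second => "ci"
  Position 3: 'e' from first, 'h' from second => "eh"
  Position 4: 'e' from first, 'g' from second => "eg"
Result: bidicieheg

bidicieheg


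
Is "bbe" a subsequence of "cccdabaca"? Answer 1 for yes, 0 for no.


Check if "bbe" is a subsequence of "cccdabaca"
Greedy scan:
  Position 0 ('c'): no match needed
  Position 1 ('c'): no match needed
  Position 2 ('c'): no match needed
  Position 3 ('d'): no match needed
  Position 4 ('a'): no match needed
  Position 5 ('b'): matches sub[0] = 'b'
  Position 6 ('a'): no match needed
  Position 7 ('c'): no match needed
  Position 8 ('a'): no match needed
Only matched 1/3 characters => not a subsequence

0


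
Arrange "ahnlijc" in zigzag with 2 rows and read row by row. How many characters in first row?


Zigzag "ahnlijc" into 2 rows:
Placing characters:
  'a' => row 0
  'h' => row 1
  'n' => row 0
  'l' => row 1
  'i' => row 0
  'j' => row 1
  'c' => row 0
Rows:
  Row 0: "anic"
  Row 1: "hlj"
First row length: 4

4


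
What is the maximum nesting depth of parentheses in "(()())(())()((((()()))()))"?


Input: "(()())(())()((((()()))()))"
Tracking depth:
  Position 0 '(': depth becomes 1
  Position 1 '(': depth becomes 2
  Position 2 ')': depth becomes 1
  Position 3 '(': depth becomes 2
  Position 4 ')': depth becomes 1
  Position 5 ')': depth becomes 0
  Position 6 '(': depth becomes 1
  Position 7 '(': depth becomes 2
  Position 8 ')': depth becomes 1
  Position 9 ')': depth becomes 0
  Position 10 '(': depth becomes 1
  Position 11 ')': depth becomes 0
  Position 12 '(': depth becomes 1
  Position 13 '(': depth becomes 2
  Position 14 '(': depth becomes 3
  Position 15 '(': depth becomes 4
  Position 16 '(': depth becomes 5
  Position 17 ')': depth becomes 4
  Position 18 '(': depth becomes 5
  Position 19 ')': depth becomes 4
  Position 20 ')': depth becomes 3
  Position 21 ')': depth becomes 2
  Position 22 '(': depth becomes 3
  Position 23 ')': depth becomes 2
  Position 24 ')': depth becomes 1
  Position 25 ')': depth becomes 0
Maximum depth reached: 5

5


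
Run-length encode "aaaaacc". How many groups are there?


Input: aaaaacc
Scanning for consecutive runs:
  Group 1: 'a' x 5 (positions 0-4)
  Group 2: 'c' x 2 (positions 5-6)
Total groups: 2

2


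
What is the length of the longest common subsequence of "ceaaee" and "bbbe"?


LCS of "ceaaee" and "bbbe"
DP table:
           b    b    b    e
      0    0    0    0    0
  c   0    0    0    0    0
  e   0    0    0    0    1
  a   0    0    0    0    1
  a   0    0    0    0    1
  e   0    0    0    0    1
  e   0    0    0    0    1
LCS length = dp[6][4] = 1

1


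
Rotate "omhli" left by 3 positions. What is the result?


Input: "omhli", rotate left by 3
First 3 characters: "omh"
Remaining characters: "li"
Concatenate remaining + first: "li" + "omh" = "liomh"

liomh


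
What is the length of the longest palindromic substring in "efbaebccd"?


Input: "efbaebccd"
Checking substrings for palindromes:
  [6:8] "cc" (len 2) => palindrome
Longest palindromic substring: "cc" with length 2

2


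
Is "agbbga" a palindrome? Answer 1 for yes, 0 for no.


Input: agbbga
Reversed: agbbga
  Compare pos 0 ('a') with pos 5 ('a'): match
  Compare pos 1 ('g') with pos 4 ('g'): match
  Compare pos 2 ('b') with pos 3 ('b'): match
Result: palindrome

1


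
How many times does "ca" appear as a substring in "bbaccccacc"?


Searching for "ca" in "bbaccccacc"
Scanning each position:
  Position 0: "bb" => no
  Position 1: "ba" => no
  Position 2: "ac" => no
  Position 3: "cc" => no
  Position 4: "cc" => no
  Position 5: "cc" => no
  Position 6: "ca" => MATCH
  Position 7: "ac" => no
  Position 8: "cc" => no
Total occurrences: 1

1


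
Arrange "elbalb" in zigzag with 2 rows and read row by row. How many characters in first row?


Zigzag "elbalb" into 2 rows:
Placing characters:
  'e' => row 0
  'l' => row 1
  'b' => row 0
  'a' => row 1
  'l' => row 0
  'b' => row 1
Rows:
  Row 0: "ebl"
  Row 1: "lab"
First row length: 3

3


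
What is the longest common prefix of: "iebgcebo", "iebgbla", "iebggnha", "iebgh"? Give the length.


Words: iebgcebo, iebgbla, iebggnha, iebgh
  Position 0: all 'i' => match
  Position 1: all 'e' => match
  Position 2: all 'b' => match
  Position 3: all 'g' => match
  Position 4: ('c', 'b', 'g', 'h') => mismatch, stop
LCP = "iebg" (length 4)

4


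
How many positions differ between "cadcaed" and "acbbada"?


Comparing "cadcaed" and "acbbada" position by position:
  Position 0: 'c' vs 'a' => DIFFER
  Position 1: 'a' vs 'c' => DIFFER
  Position 2: 'd' vs 'b' => DIFFER
  Position 3: 'c' vs 'b' => DIFFER
  Position 4: 'a' vs 'a' => same
  Position 5: 'e' vs 'd' => DIFFER
  Position 6: 'd' vs 'a' => DIFFER
Positions that differ: 6

6


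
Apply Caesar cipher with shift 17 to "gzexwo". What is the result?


Caesar cipher: shift "gzexwo" by 17
  'g' (pos 6) + 17 = pos 23 = 'x'
  'z' (pos 25) + 17 = pos 16 = 'q'
  'e' (pos 4) + 17 = pos 21 = 'v'
  'x' (pos 23) + 17 = pos 14 = 'o'
  'w' (pos 22) + 17 = pos 13 = 'n'
  'o' (pos 14) + 17 = pos 5 = 'f'
Result: xqvonf

xqvonf


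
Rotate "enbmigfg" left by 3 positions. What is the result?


Input: "enbmigfg", rotate left by 3
First 3 characters: "enb"
Remaining characters: "migfg"
Concatenate remaining + first: "migfg" + "enb" = "migfgenb"

migfgenb


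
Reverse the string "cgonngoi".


Input: cgonngoi
Reading characters right to left:
  Position 7: 'i'
  Position 6: 'o'
  Position 5: 'g'
  Position 4: 'n'
  Position 3: 'n'
  Position 2: 'o'
  Position 1: 'g'
  Position 0: 'c'
Reversed: iognnogc

iognnogc


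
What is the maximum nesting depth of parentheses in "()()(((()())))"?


Input: "()()(((()())))"
Tracking depth:
  Position 0 '(': depth becomes 1
  Position 1 ')': depth becomes 0
  Position 2 '(': depth becomes 1
  Position 3 ')': depth becomes 0
  Position 4 '(': depth becomes 1
  Position 5 '(': depth becomes 2
  Position 6 '(': depth becomes 3
  Position 7 '(': depth becomes 4
  Position 8 ')': depth becomes 3
  Position 9 '(': depth becomes 4
  Position 10 ')': depth becomes 3
  Position 11 ')': depth becomes 2
  Position 12 ')': depth becomes 1
  Position 13 ')': depth becomes 0
Maximum depth reached: 4

4


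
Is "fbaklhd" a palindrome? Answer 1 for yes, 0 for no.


Input: fbaklhd
Reversed: dhlkabf
  Compare pos 0 ('f') with pos 6 ('d'): MISMATCH
  Compare pos 1 ('b') with pos 5 ('h'): MISMATCH
  Compare pos 2 ('a') with pos 4 ('l'): MISMATCH
Result: not a palindrome

0


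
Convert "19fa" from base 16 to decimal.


Input: "19fa" in base 16
Positional expansion:
  Digit '1' (value 1) x 16^3 = 4096
  Digit '9' (value 9) x 16^2 = 2304
  Digit 'f' (value 15) x 16^1 = 240
  Digit 'a' (value 10) x 16^0 = 10
Sum = 6650

6650


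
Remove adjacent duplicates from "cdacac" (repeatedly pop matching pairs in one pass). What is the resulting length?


Input: cdacac
Stack-based adjacent duplicate removal:
  Read 'c': push. Stack: c
  Read 'd': push. Stack: cd
  Read 'a': push. Stack: cda
  Read 'c': push. Stack: cdac
  Read 'a': push. Stack: cdaca
  Read 'c': push. Stack: cdacac
Final stack: "cdacac" (length 6)

6


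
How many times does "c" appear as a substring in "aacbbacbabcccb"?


Searching for "c" in "aacbbacbabcccb"
Scanning each position:
  Position 0: "a" => no
  Position 1: "a" => no
  Position 2: "c" => MATCH
  Position 3: "b" => no
  Position 4: "b" => no
  Position 5: "a" => no
  Position 6: "c" => MATCH
  Position 7: "b" => no
  Position 8: "a" => no
  Position 9: "b" => no
  Position 10: "c" => MATCH
  Position 11: "c" => MATCH
  Position 12: "c" => MATCH
  Position 13: "b" => no
Total occurrences: 5

5


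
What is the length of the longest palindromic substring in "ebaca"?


Input: "ebaca"
Checking substrings for palindromes:
  [2:5] "aca" (len 3) => palindrome
Longest palindromic substring: "aca" with length 3

3


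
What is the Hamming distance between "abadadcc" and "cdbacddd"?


Comparing "abadadcc" and "cdbacddd" position by position:
  Position 0: 'a' vs 'c' => differ
  Position 1: 'b' vs 'd' => differ
  Position 2: 'a' vs 'b' => differ
  Position 3: 'd' vs 'a' => differ
  Position 4: 'a' vs 'c' => differ
  Position 5: 'd' vs 'd' => same
  Position 6: 'c' vs 'd' => differ
  Position 7: 'c' vs 'd' => differ
Total differences (Hamming distance): 7

7


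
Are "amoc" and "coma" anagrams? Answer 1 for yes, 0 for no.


Strings: "amoc", "coma"
Sorted first:  acmo
Sorted second: acmo
Sorted forms match => anagrams

1


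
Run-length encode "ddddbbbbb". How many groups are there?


Input: ddddbbbbb
Scanning for consecutive runs:
  Group 1: 'd' x 4 (positions 0-3)
  Group 2: 'b' x 5 (positions 4-8)
Total groups: 2

2


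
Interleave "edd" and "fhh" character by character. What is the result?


Interleaving "edd" and "fhh":
  Position 0: 'e' from first, 'f' from second => "ef"
  Position 1: 'd' from first, 'h' from second => "dh"
  Position 2: 'd' from first, 'h' from second => "dh"
Result: efdhdh

efdhdh


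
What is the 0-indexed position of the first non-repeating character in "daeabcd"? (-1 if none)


Input: daeabcd
Character frequencies:
  'a': 2
  'b': 1
  'c': 1
  'd': 2
  'e': 1
Scanning left to right for freq == 1:
  Position 0 ('d'): freq=2, skip
  Position 1 ('a'): freq=2, skip
  Position 2 ('e'): unique! => answer = 2

2


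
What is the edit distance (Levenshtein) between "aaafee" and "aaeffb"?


Computing edit distance: "aaafee" -> "aaeffb"
DP table:
           a    a    e    f    f    b
      0    1    2    3    4    5    6
  a   1    0    1    2    3    4    5
  a   2    1    0    1    2    3    4
  a   3    2    1    1    2    3    4
  f   4    3    2    2    1    2    3
  e   5    4    3    2    2    2    3
  e   6    5    4    3    3    3    3
Edit distance = dp[6][6] = 3

3


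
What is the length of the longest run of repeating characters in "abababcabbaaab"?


Input: "abababcabbaaab"
Scanning for longest run:
  Position 1 ('b'): new char, reset run to 1
  Position 2 ('a'): new char, reset run to 1
  Position 3 ('b'): new char, reset run to 1
  Position 4 ('a'): new char, reset run to 1
  Position 5 ('b'): new char, reset run to 1
  Position 6 ('c'): new char, reset run to 1
  Position 7 ('a'): new char, reset run to 1
  Position 8 ('b'): new char, reset run to 1
  Position 9 ('b'): continues run of 'b', length=2
  Position 10 ('a'): new char, reset run to 1
  Position 11 ('a'): continues run of 'a', length=2
  Position 12 ('a'): continues run of 'a', length=3
  Position 13 ('b'): new char, reset run to 1
Longest run: 'a' with length 3

3


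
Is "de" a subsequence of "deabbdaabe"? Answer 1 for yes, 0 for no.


Check if "de" is a subsequence of "deabbdaabe"
Greedy scan:
  Position 0 ('d'): matches sub[0] = 'd'
  Position 1 ('e'): matches sub[1] = 'e'
  Position 2 ('a'): no match needed
  Position 3 ('b'): no match needed
  Position 4 ('b'): no match needed
  Position 5 ('d'): no match needed
  Position 6 ('a'): no match needed
  Position 7 ('a'): no match needed
  Position 8 ('b'): no match needed
  Position 9 ('e'): no match needed
All 2 characters matched => is a subsequence

1


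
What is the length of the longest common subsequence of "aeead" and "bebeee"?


LCS of "aeead" and "bebeee"
DP table:
           b    e    b    e    e    e
      0    0    0    0    0    0    0
  a   0    0    0    0    0    0    0
  e   0    0    1    1    1    1    1
  e   0    0    1    1    2    2    2
  a   0    0    1    1    2    2    2
  d   0    0    1    1    2    2    2
LCS length = dp[5][6] = 2

2


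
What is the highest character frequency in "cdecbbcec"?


Input: cdecbbcec
Character counts:
  'b': 2
  'c': 4
  'd': 1
  'e': 2
Maximum frequency: 4

4


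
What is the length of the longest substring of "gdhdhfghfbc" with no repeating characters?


Input: "gdhdhfghfbc"
Sliding window (track last position of each char):
  Position 0 ('g'): window [0,0] length 1 -- new best
  Position 1 ('d'): window [0,1] length 2 -- new best
  Position 2 ('h'): window [0,2] length 3 -- new best
  Position 3 ('d'): repeat (last at 1), move window start to 2
  Position 3 ('d'): window [2,3] length 2
  Position 4 ('h'): repeat (last at 2), move window start to 3
  Position 4 ('h'): window [3,4] length 2
  Position 5 ('f'): window [3,5] length 3
  Position 6 ('g'): window [3,6] length 4 -- new best
  Position 7 ('h'): repeat (last at 4), move window start to 5
  Position 7 ('h'): window [5,7] length 3
  Position 8 ('f'): repeat (last at 5), move window start to 6
  Position 8 ('f'): window [6,8] length 3
  Position 9 ('b'): window [6,9] length 4
  Position 10 ('c'): window [6,10] length 5 -- new best
Longest substring with no repeats: "ghfbc" with length 5

5


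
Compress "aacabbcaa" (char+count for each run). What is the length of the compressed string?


Input: aacabbcaa
Runs:
  'a' x 2 => "a2"
  'c' x 1 => "c1"
  'a' x 1 => "a1"
  'b' x 2 => "b2"
  'c' x 1 => "c1"
  'a' x 2 => "a2"
Compressed: "a2c1a1b2c1a2"
Compressed length: 12

12


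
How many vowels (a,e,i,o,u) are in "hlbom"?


Input: hlbom
Checking each character:
  'h' at position 0: consonant
  'l' at position 1: consonant
  'b' at position 2: consonant
  'o' at position 3: vowel (running total: 1)
  'm' at position 4: consonant
Total vowels: 1

1


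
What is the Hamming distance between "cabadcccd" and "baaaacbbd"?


Comparing "cabadcccd" and "baaaacbbd" position by position:
  Position 0: 'c' vs 'b' => differ
  Position 1: 'a' vs 'a' => same
  Position 2: 'b' vs 'a' => differ
  Position 3: 'a' vs 'a' => same
  Position 4: 'd' vs 'a' => differ
  Position 5: 'c' vs 'c' => same
  Position 6: 'c' vs 'b' => differ
  Position 7: 'c' vs 'b' => differ
  Position 8: 'd' vs 'd' => same
Total differences (Hamming distance): 5

5


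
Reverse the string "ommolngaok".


Input: ommolngaok
Reading characters right to left:
  Position 9: 'k'
  Position 8: 'o'
  Position 7: 'a'
  Position 6: 'g'
  Position 5: 'n'
  Position 4: 'l'
  Position 3: 'o'
  Position 2: 'm'
  Position 1: 'm'
  Position 0: 'o'
Reversed: koagnlommo

koagnlommo


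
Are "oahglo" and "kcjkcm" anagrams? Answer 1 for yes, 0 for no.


Strings: "oahglo", "kcjkcm"
Sorted first:  aghloo
Sorted second: ccjkkm
Differ at position 0: 'a' vs 'c' => not anagrams

0


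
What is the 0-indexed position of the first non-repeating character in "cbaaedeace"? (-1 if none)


Input: cbaaedeace
Character frequencies:
  'a': 3
  'b': 1
  'c': 2
  'd': 1
  'e': 3
Scanning left to right for freq == 1:
  Position 0 ('c'): freq=2, skip
  Position 1 ('b'): unique! => answer = 1

1


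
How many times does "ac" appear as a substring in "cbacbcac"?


Searching for "ac" in "cbacbcac"
Scanning each position:
  Position 0: "cb" => no
  Position 1: "ba" => no
  Position 2: "ac" => MATCH
  Position 3: "cb" => no
  Position 4: "bc" => no
  Position 5: "ca" => no
  Position 6: "ac" => MATCH
Total occurrences: 2

2


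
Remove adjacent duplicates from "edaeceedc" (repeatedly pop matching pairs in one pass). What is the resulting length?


Input: edaeceedc
Stack-based adjacent duplicate removal:
  Read 'e': push. Stack: e
  Read 'd': push. Stack: ed
  Read 'a': push. Stack: eda
  Read 'e': push. Stack: edae
  Read 'c': push. Stack: edaec
  Read 'e': push. Stack: edaece
  Read 'e': matches stack top 'e' => pop. Stack: edaec
  Read 'd': push. Stack: edaecd
  Read 'c': push. Stack: edaecdc
Final stack: "edaecdc" (length 7)

7
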